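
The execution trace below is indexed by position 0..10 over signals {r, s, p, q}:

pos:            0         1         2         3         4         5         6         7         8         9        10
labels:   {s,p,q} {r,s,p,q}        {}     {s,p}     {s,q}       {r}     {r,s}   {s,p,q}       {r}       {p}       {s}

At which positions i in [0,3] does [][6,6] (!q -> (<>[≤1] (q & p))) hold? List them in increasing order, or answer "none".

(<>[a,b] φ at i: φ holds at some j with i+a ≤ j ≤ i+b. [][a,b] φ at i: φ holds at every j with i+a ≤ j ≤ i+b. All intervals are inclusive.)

0, 1

Evaluate at each i in [0,3]:
  i=0: ✓ (all of [6,6])
  i=1: ✓ (all of [7,7])
  i=2: ✗ (fails at j=8)
  i=3: ✗ (fails at j=9)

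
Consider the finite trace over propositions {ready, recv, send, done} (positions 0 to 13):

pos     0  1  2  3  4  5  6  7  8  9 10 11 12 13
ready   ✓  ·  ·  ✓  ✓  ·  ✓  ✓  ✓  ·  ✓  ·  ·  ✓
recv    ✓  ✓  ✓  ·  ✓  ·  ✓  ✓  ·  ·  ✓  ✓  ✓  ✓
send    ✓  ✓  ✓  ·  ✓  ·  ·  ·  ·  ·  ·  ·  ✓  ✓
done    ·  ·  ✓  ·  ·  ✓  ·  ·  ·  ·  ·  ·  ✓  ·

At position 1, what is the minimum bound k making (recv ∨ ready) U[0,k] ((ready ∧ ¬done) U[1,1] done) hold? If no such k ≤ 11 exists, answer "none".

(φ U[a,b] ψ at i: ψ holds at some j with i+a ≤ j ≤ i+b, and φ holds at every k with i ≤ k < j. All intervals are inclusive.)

Need earliest j ≥ 1 with ((ready ∧ ¬done) U[1,1] done), and (recv ∨ ready) at every k in [1,j-1].
  j=1: rhs fails.
  j=2: rhs fails.
  j=3: rhs fails.
  j=4: rhs holds; lhs holds on [1,3]. k = 3.

3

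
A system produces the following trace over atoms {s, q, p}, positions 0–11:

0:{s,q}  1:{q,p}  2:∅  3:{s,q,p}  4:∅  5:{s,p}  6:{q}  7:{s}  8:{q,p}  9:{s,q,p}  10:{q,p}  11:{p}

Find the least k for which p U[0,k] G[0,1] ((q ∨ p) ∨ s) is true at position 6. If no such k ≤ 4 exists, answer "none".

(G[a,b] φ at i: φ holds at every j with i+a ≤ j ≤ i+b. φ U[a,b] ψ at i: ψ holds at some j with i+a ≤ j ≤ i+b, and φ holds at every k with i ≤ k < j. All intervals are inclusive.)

0

Need earliest j ≥ 6 with G[0,1] ((q ∨ p) ∨ s), and p at every k in [6,j-1].
  j=6: rhs holds (empty prefix). k = 0.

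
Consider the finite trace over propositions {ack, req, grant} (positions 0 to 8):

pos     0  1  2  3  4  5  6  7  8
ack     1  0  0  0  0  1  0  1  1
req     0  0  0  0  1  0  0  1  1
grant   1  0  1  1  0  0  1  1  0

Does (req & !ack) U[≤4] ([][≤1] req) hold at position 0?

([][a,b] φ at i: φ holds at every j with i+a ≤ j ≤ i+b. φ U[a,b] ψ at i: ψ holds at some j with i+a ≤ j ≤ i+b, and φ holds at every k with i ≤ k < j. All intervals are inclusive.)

Need some j in [0,4] with [][≤1] req, and (req & !ack) at every k in [0,j-1].
  j=0: [][≤1] req — fails at 0.
  j=1: [][≤1] req — fails at 1.
  j=2: [][≤1] req — fails at 2.
  j=3: [][≤1] req — fails at 3.
  j=4: [][≤1] req — fails at 5.
No j in the window works → until fails.

Does not hold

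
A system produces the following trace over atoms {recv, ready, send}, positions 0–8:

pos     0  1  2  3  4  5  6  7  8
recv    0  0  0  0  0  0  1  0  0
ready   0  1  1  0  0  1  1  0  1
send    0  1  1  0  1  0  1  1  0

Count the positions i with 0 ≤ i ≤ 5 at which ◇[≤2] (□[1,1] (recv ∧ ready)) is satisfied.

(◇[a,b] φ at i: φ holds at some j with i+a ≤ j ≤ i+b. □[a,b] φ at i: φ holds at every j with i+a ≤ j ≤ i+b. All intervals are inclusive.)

Evaluate at each i in [0,5]:
  i=0: ✗ (none in [0,2])
  i=1: ✗ (none in [1,3])
  i=2: ✗ (none in [2,4])
  i=3: ✓ (witness j=5)
  i=4: ✓ (witness j=5)
  i=5: ✓ (witness j=5)
Positions where it holds: {3, 4, 5} → 3.

3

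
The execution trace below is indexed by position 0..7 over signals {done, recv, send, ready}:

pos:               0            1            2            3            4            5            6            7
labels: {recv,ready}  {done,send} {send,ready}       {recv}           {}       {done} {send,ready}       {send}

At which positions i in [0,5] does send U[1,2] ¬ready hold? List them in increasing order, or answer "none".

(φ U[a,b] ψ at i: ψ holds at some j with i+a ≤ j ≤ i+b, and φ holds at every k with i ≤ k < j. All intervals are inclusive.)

Evaluate at each i in [0,5]:
  i=0: ✗ (lhs fails at k=0 before rhs at j=1)
  i=1: ✓ (rhs at j=3; lhs holds on [1,2])
  i=2: ✓ (rhs at j=3; lhs holds on [2,2])
  i=3: ✗ (lhs fails at k=3 before rhs at j=4)
  i=4: ✗ (lhs fails at k=4 before rhs at j=5)
  i=5: ✗ (lhs fails at k=5 before rhs at j=7)

1, 2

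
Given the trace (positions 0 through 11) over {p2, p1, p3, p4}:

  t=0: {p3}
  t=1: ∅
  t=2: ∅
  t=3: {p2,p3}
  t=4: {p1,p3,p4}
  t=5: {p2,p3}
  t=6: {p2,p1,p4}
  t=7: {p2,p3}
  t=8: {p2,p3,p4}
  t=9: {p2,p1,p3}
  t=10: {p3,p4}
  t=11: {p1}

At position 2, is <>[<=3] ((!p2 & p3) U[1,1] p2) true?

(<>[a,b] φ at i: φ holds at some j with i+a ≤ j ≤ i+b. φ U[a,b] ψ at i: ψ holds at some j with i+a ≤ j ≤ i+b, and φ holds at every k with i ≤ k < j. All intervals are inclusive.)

Holds

Check ((!p2 & p3) U[1,1] p2) at each j in [2,5]:
  j=2: fails
  j=3: fails
  j=4: holds
  j=5: fails
Found at j=4 → formula holds.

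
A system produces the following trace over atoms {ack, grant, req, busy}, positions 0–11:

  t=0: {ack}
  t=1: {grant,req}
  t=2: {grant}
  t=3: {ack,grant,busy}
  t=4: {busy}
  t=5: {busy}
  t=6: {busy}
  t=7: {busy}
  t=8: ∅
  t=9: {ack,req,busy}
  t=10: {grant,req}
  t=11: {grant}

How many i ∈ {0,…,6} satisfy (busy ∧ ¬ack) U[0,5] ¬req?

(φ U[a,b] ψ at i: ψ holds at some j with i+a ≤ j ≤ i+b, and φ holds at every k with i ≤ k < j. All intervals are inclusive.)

6

Evaluate at each i in [0,6]:
  i=0: ✓ (rhs at j=0)
  i=1: ✗ (lhs fails at k=1 before rhs at j=2)
  i=2: ✓ (rhs at j=2)
  i=3: ✓ (rhs at j=3)
  i=4: ✓ (rhs at j=4)
  i=5: ✓ (rhs at j=5)
  i=6: ✓ (rhs at j=6)
Positions where it holds: {0, 2, 3, 4, 5, 6} → 6.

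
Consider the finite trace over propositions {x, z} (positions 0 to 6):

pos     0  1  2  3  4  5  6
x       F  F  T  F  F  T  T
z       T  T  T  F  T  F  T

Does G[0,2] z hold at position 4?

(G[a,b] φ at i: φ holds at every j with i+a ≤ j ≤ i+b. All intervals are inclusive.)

False

Check z at every j in [4,6]:
  j=4: true
  j=5: false
  j=6: true
Fails at j=5 → formula fails.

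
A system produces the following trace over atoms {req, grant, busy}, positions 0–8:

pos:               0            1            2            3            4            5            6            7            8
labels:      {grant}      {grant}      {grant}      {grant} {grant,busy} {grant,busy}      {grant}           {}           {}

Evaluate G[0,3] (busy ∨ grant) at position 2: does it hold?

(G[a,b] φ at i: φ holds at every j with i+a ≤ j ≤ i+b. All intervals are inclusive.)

True

Check (busy ∨ grant) at every j in [2,5]:
  j=2: true
  j=3: true
  j=4: true
  j=5: true
All positions satisfy it → formula holds.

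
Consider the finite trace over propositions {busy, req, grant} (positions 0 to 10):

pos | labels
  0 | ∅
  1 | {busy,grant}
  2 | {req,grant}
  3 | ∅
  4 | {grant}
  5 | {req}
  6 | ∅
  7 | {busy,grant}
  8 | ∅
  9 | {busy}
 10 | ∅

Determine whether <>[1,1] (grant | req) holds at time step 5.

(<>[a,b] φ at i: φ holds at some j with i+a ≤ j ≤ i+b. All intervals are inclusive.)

Check (grant | req) at each j in [6,6]:
  j=6: false
No position in the window satisfies it → formula fails.

No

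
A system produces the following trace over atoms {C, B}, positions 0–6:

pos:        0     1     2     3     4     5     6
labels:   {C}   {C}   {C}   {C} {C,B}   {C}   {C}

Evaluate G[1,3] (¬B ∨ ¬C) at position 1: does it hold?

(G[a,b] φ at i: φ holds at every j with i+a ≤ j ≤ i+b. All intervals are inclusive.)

False

Check (¬B ∨ ¬C) at every j in [2,4]:
  j=2: true
  j=3: true
  j=4: false
Fails at j=4 → formula fails.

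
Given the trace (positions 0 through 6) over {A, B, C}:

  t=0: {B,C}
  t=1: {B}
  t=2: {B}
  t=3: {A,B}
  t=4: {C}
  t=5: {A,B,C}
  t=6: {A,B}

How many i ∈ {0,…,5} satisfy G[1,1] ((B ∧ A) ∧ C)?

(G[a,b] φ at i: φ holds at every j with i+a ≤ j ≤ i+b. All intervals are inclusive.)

Evaluate at each i in [0,5]:
  i=0: ✗ (fails at j=1)
  i=1: ✗ (fails at j=2)
  i=2: ✗ (fails at j=3)
  i=3: ✗ (fails at j=4)
  i=4: ✓ (all of [5,5])
  i=5: ✗ (fails at j=6)
Positions where it holds: {4} → 1.

1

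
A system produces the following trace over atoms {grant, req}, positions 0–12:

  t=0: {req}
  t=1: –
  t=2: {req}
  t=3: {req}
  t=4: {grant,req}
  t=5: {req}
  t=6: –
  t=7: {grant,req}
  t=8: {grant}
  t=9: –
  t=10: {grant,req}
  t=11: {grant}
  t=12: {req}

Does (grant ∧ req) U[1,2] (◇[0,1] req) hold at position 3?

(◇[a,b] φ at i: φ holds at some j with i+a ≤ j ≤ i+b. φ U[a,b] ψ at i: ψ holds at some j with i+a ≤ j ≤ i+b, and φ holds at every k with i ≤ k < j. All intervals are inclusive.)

False

Need some j in [4,5] with ◇[0,1] req, and (grant ∧ req) at every k in [3,j-1].
  j=4: ◇[0,1] req holds, but (grant ∧ req) fails at k=3 → not this j.
  j=5: ◇[0,1] req holds, but (grant ∧ req) fails at k=3 → not this j.
No j in the window works → until fails.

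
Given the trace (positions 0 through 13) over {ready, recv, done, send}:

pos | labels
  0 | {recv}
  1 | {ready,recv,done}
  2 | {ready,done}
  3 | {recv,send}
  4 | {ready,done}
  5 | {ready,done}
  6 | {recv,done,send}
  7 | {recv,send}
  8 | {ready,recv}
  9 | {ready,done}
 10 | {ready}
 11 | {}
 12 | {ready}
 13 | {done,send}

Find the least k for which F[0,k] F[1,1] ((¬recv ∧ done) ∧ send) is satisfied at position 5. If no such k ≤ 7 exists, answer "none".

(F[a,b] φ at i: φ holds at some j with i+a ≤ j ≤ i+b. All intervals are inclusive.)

7

Scan j = 5,6,… for F[1,1] ((¬recv ∧ done) ∧ send):
  j=5: fails
  j=6: fails
  j=7: fails
  j=8: fails
  j=9: fails
  j=10: fails
  j=11: fails
  j=12: holds
First hit at j=12, so smallest k = 12-5 = 7.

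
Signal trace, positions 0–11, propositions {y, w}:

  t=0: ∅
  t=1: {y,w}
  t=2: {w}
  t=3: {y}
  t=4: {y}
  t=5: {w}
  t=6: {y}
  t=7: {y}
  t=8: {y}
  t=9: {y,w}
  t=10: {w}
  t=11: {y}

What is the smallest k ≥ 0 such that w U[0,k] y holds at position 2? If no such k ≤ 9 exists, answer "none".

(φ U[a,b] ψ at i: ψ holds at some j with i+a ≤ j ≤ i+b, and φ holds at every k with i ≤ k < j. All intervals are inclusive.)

Need earliest j ≥ 2 with y, and w at every k in [2,j-1].
  j=2: rhs fails.
  j=3: rhs holds; lhs holds on [2,2]. k = 1.

1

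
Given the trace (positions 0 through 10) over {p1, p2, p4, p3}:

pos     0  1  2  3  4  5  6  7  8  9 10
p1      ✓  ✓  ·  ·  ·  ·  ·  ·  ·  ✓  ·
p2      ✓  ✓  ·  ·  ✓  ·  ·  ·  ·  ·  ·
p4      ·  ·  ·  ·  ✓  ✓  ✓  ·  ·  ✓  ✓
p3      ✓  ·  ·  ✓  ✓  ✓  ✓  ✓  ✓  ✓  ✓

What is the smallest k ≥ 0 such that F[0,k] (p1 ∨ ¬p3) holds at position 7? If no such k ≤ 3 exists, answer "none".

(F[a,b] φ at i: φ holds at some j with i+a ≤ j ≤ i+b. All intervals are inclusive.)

2

Scan j = 7,8,… for (p1 ∨ ¬p3):
  j=7: fails
  j=8: fails
  j=9: holds
First hit at j=9, so smallest k = 9-7 = 2.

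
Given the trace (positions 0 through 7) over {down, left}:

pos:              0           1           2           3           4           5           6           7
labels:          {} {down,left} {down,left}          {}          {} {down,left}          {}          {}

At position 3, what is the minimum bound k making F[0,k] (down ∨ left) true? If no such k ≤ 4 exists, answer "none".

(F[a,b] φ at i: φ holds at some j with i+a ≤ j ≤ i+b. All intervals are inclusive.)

Scan j = 3,4,… for (down ∨ left):
  j=3: fails
  j=4: fails
  j=5: holds
First hit at j=5, so smallest k = 5-3 = 2.

2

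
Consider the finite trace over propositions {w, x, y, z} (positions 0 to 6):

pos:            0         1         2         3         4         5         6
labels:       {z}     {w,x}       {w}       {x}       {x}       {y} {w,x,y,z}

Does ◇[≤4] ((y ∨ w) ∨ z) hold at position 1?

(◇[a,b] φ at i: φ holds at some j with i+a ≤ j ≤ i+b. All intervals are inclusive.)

True

Check ((y ∨ w) ∨ z) at each j in [1,5]:
  j=1: true
  j=2: true
  j=3: false
  j=4: false
  j=5: true
Found at j=1 → formula holds.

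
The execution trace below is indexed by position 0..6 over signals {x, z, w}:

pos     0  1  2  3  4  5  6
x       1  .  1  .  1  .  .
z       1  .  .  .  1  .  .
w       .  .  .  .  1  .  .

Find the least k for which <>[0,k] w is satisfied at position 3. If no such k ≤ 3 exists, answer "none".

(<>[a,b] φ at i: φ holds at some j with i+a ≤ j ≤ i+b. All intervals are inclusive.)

1

Scan j = 3,4,… for w:
  j=3: fails
  j=4: holds
First hit at j=4, so smallest k = 4-3 = 1.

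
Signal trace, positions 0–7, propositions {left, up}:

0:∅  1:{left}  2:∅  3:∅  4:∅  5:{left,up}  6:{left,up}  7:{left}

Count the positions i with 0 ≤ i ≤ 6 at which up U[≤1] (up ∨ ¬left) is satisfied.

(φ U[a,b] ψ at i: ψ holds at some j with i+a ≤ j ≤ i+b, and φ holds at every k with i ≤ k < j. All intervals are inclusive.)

6

Evaluate at each i in [0,6]:
  i=0: ✓ (rhs at j=0)
  i=1: ✗ (lhs fails at k=1 before rhs at j=2)
  i=2: ✓ (rhs at j=2)
  i=3: ✓ (rhs at j=3)
  i=4: ✓ (rhs at j=4)
  i=5: ✓ (rhs at j=5)
  i=6: ✓ (rhs at j=6)
Positions where it holds: {0, 2, 3, 4, 5, 6} → 6.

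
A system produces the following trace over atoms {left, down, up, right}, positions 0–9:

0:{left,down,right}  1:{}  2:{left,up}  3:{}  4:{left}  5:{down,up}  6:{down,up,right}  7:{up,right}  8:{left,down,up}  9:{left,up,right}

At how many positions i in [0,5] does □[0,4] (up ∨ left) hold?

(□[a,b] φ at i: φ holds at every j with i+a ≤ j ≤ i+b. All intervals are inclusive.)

Evaluate at each i in [0,5]:
  i=0: ✗ (fails at j=1)
  i=1: ✗ (fails at j=1)
  i=2: ✗ (fails at j=3)
  i=3: ✗ (fails at j=3)
  i=4: ✓ (all of [4,8])
  i=5: ✓ (all of [5,9])
Positions where it holds: {4, 5} → 2.

2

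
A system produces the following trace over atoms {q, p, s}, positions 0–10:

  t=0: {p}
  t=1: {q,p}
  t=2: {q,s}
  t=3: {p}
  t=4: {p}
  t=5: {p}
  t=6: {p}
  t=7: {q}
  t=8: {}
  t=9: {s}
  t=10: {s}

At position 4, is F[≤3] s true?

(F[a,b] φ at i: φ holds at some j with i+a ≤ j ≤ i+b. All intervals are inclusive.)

False

Check s at each j in [4,7]:
  j=4: false
  j=5: false
  j=6: false
  j=7: false
No position in the window satisfies it → formula fails.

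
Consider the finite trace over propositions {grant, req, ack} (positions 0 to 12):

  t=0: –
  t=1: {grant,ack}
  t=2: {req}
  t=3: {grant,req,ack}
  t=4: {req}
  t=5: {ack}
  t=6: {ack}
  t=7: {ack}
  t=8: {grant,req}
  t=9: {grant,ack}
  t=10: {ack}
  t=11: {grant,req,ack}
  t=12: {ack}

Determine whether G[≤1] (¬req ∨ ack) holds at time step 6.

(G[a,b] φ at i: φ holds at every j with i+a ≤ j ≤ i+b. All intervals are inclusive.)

True

Check (¬req ∨ ack) at every j in [6,7]:
  j=6: true
  j=7: true
All positions satisfy it → formula holds.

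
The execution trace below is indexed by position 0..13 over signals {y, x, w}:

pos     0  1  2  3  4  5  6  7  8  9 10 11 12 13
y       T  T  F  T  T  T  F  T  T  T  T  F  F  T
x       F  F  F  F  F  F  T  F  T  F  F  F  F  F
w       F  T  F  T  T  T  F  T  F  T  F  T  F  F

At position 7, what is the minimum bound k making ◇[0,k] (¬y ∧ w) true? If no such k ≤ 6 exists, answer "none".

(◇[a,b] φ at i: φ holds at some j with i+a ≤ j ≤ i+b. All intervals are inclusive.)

Scan j = 7,8,… for (¬y ∧ w):
  j=7: fails
  j=8: fails
  j=9: fails
  j=10: fails
  j=11: holds
First hit at j=11, so smallest k = 11-7 = 4.

4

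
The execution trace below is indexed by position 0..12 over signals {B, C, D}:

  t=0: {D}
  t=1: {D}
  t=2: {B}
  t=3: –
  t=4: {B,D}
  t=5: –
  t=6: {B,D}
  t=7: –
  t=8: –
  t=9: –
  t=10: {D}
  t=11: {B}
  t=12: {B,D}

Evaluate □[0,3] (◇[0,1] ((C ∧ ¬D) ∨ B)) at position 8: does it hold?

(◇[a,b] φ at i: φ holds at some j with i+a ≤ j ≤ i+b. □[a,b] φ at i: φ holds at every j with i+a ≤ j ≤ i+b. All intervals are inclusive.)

Check ◇[0,1] ((C ∧ ¬D) ∨ B) at every j in [8,11]:
  j=8: fails (none in [8,9])
  j=9: fails (none in [9,10])
  j=10: holds (witness at 11)
  j=11: holds (witness at 11)
Fails at j=8 → formula fails.

No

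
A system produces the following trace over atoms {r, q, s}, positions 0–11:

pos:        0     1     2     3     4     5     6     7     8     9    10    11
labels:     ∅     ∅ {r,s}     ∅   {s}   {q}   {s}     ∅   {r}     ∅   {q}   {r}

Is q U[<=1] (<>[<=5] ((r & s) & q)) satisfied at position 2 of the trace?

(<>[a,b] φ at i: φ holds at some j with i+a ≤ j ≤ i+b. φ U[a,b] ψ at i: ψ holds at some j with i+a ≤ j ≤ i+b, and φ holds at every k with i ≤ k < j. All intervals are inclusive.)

No

Need some j in [2,3] with <>[<=5] ((r & s) & q), and q at every k in [2,j-1].
  j=2: <>[<=5] ((r & s) & q) — fails (none in [2,7]).
  j=3: <>[<=5] ((r & s) & q) — fails (none in [3,8]).
No j in the window works → until fails.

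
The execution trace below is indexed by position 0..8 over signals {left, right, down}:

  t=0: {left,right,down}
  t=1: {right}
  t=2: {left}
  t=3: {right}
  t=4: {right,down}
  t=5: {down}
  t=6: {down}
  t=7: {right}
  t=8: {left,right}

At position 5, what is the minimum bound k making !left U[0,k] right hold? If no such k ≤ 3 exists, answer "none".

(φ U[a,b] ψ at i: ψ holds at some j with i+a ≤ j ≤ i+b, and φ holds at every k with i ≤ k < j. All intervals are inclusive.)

Need earliest j ≥ 5 with right, and !left at every k in [5,j-1].
  j=5: rhs fails.
  j=6: rhs fails.
  j=7: rhs holds; lhs holds on [5,6]. k = 2.

2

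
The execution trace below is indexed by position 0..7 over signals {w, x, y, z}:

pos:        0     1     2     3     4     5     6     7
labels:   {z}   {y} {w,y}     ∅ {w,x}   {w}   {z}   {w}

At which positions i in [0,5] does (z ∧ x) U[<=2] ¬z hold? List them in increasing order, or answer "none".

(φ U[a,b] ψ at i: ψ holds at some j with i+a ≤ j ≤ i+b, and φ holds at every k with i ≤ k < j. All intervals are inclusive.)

Evaluate at each i in [0,5]:
  i=0: ✗ (lhs fails at k=0 before rhs at j=1)
  i=1: ✓ (rhs at j=1)
  i=2: ✓ (rhs at j=2)
  i=3: ✓ (rhs at j=3)
  i=4: ✓ (rhs at j=4)
  i=5: ✓ (rhs at j=5)

1, 2, 3, 4, 5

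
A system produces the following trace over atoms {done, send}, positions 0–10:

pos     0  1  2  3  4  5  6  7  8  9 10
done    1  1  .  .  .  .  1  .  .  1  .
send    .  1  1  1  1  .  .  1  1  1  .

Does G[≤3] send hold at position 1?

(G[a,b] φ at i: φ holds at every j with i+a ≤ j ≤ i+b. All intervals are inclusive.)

Holds

Check send at every j in [1,4]:
  j=1: true
  j=2: true
  j=3: true
  j=4: true
All positions satisfy it → formula holds.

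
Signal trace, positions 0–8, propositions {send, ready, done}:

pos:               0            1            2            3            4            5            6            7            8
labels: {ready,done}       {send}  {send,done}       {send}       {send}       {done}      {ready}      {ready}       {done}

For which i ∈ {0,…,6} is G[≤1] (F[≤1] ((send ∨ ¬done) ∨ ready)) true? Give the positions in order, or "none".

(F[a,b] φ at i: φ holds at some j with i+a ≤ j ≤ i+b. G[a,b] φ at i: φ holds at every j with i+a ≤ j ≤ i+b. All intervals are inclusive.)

0, 1, 2, 3, 4, 5, 6

Evaluate at each i in [0,6]:
  i=0: ✓ (all of [0,1])
  i=1: ✓ (all of [1,2])
  i=2: ✓ (all of [2,3])
  i=3: ✓ (all of [3,4])
  i=4: ✓ (all of [4,5])
  i=5: ✓ (all of [5,6])
  i=6: ✓ (all of [6,7])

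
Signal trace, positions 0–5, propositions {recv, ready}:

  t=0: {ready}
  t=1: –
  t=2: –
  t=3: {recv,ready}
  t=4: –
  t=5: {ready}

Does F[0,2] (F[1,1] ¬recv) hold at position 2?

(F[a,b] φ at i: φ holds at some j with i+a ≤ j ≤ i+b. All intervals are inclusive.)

Check F[1,1] ¬recv at each j in [2,4]:
  j=2: fails (none in [3,3])
  j=3: holds (witness at 4)
  j=4: holds (witness at 5)
Found at j=3 → formula holds.

Yes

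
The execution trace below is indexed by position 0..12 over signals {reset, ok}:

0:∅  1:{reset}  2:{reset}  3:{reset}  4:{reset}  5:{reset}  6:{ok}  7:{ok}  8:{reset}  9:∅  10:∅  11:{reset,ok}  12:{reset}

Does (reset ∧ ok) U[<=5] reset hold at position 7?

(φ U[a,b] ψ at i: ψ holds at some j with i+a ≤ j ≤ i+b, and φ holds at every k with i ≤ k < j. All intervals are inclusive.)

Need some j in [7,12] with reset, and (reset ∧ ok) at every k in [7,j-1].
  j=7: reset false.
  j=8: reset holds, but (reset ∧ ok) fails at k=7 → not this j.
  j=9: reset false.
  j=10: reset false.
  j=11: reset holds, but (reset ∧ ok) fails at k=7 → not this j.
  j=12: reset holds, but (reset ∧ ok) fails at k=7 → not this j.
No j in the window works → until fails.

Does not hold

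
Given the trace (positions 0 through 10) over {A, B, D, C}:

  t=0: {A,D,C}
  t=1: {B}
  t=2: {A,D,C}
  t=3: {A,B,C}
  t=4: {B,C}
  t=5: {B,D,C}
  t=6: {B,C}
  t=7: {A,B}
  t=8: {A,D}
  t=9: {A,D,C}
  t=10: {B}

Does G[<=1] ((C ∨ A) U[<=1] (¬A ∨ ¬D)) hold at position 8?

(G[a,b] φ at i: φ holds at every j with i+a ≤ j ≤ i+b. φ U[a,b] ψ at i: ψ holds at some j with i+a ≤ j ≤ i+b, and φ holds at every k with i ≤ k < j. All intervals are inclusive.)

No

Check ((C ∨ A) U[<=1] (¬A ∨ ¬D)) at every j in [8,9]:
  j=8: fails
  j=9: holds
Fails at j=8 → formula fails.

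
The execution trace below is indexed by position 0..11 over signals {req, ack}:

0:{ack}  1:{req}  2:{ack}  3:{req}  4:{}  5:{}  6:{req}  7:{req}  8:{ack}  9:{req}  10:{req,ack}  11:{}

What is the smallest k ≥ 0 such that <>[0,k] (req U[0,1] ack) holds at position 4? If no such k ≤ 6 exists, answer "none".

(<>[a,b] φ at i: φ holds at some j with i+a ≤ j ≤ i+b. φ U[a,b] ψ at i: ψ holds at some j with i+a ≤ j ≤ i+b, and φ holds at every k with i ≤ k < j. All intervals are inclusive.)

3

Scan j = 4,5,… for (req U[0,1] ack):
  j=4: fails
  j=5: fails
  j=6: fails
  j=7: holds
First hit at j=7, so smallest k = 7-4 = 3.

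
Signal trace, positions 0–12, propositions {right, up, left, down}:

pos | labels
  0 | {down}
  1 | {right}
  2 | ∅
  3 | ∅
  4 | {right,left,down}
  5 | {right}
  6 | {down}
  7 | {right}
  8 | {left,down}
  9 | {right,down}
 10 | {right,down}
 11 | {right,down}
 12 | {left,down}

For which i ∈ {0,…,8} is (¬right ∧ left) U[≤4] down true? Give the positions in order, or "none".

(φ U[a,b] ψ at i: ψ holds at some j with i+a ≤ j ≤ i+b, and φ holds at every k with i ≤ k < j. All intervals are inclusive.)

0, 4, 6, 8

Evaluate at each i in [0,8]:
  i=0: ✓ (rhs at j=0)
  i=1: ✗ (lhs fails at k=1 before rhs at j=4)
  i=2: ✗ (lhs fails at k=2 before rhs at j=4)
  i=3: ✗ (lhs fails at k=3 before rhs at j=4)
  i=4: ✓ (rhs at j=4)
  i=5: ✗ (lhs fails at k=5 before rhs at j=6)
  i=6: ✓ (rhs at j=6)
  i=7: ✗ (lhs fails at k=7 before rhs at j=8)
  i=8: ✓ (rhs at j=8)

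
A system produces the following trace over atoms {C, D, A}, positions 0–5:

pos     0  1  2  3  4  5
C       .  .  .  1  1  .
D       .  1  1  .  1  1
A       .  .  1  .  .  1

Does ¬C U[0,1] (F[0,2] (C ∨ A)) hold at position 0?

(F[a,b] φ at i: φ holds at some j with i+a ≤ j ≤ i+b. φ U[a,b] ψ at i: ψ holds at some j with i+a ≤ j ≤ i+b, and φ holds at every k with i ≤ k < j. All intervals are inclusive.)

Holds

Need some j in [0,1] with F[0,2] (C ∨ A), and ¬C at every k in [0,j-1].
  j=0: F[0,2] (C ∨ A) holds; no prefix to check → satisfied.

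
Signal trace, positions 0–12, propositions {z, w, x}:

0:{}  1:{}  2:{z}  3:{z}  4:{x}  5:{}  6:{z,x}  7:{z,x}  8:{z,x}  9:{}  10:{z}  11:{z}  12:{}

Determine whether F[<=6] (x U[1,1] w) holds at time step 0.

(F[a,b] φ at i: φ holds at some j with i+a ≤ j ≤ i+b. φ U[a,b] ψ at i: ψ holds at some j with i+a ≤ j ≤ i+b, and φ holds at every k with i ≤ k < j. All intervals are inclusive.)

False

Check (x U[1,1] w) at each j in [0,6]:
  j=0: fails
  j=1: fails
  j=2: fails
  j=3: fails
  j=4: fails
  j=5: fails
  j=6: fails
No position in the window satisfies it → formula fails.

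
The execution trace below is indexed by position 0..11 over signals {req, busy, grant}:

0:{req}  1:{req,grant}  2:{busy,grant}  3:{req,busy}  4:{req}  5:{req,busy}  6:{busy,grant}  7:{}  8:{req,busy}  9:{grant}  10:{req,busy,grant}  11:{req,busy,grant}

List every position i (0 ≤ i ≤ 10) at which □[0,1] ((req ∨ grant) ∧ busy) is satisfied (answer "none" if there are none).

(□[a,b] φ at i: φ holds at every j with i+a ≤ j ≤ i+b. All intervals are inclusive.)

2, 5, 10

Evaluate at each i in [0,10]:
  i=0: ✗ (fails at j=0)
  i=1: ✗ (fails at j=1)
  i=2: ✓ (all of [2,3])
  i=3: ✗ (fails at j=4)
  i=4: ✗ (fails at j=4)
  i=5: ✓ (all of [5,6])
  i=6: ✗ (fails at j=7)
  i=7: ✗ (fails at j=7)
  i=8: ✗ (fails at j=9)
  i=9: ✗ (fails at j=9)
  i=10: ✓ (all of [10,11])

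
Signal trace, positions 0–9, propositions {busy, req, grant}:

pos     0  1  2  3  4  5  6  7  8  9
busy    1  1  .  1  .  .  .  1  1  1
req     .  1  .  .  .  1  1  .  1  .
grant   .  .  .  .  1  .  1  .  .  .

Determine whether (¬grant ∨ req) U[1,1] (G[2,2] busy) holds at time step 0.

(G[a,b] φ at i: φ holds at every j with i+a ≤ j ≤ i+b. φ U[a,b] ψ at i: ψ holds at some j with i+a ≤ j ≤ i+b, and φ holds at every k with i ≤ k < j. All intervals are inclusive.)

True

Need some j in [1,1] with G[2,2] busy, and (¬grant ∨ req) at every k in [0,j-1].
  j=1: G[2,2] busy holds; (¬grant ∨ req) holds at every k in [0,0] → satisfied.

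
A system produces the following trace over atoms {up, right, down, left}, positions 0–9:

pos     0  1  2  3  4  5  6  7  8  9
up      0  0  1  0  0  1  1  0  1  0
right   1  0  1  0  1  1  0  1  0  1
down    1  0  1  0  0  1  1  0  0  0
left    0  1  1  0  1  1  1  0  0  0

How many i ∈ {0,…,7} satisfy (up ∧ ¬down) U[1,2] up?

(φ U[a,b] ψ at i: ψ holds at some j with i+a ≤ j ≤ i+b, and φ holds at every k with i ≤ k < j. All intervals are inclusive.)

Evaluate at each i in [0,7]:
  i=0: ✗ (lhs fails at k=0 before rhs at j=2)
  i=1: ✗ (lhs fails at k=1 before rhs at j=2)
  i=2: ✗ (no rhs in [3,4])
  i=3: ✗ (lhs fails at k=3 before rhs at j=5)
  i=4: ✗ (lhs fails at k=4 before rhs at j=5)
  i=5: ✗ (lhs fails at k=5 before rhs at j=6)
  i=6: ✗ (lhs fails at k=6 before rhs at j=8)
  i=7: ✗ (lhs fails at k=7 before rhs at j=8)
Positions where it holds: {} → 0.

0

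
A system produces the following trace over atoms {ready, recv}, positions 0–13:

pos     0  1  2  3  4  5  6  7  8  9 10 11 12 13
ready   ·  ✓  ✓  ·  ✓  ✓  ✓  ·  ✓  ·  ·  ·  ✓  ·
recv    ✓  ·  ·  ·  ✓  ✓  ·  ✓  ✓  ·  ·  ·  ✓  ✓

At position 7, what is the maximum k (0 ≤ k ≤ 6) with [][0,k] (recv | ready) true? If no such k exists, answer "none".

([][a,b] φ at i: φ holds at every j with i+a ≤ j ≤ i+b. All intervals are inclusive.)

1

(recv | ready) must hold from j=7 onward; find where it first fails.
  j=7: holds
  j=8: holds
  j=9: fails
Holds on [7,8], so largest k = 1.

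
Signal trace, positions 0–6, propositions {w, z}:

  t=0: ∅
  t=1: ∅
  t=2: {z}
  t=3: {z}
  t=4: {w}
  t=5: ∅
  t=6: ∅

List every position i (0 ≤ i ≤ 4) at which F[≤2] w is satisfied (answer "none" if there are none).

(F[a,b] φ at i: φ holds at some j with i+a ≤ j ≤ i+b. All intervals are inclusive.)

Evaluate at each i in [0,4]:
  i=0: ✗ (none in [0,2])
  i=1: ✗ (none in [1,3])
  i=2: ✓ (witness j=4)
  i=3: ✓ (witness j=4)
  i=4: ✓ (witness j=4)

2, 3, 4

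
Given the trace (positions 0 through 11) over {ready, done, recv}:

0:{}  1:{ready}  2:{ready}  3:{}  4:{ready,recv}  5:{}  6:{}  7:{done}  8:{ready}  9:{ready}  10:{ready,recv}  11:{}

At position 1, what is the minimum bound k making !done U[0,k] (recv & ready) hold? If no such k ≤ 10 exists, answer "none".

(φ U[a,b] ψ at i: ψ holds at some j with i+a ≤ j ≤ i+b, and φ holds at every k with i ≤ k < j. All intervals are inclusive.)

3

Need earliest j ≥ 1 with (recv & ready), and !done at every k in [1,j-1].
  j=1: rhs fails.
  j=2: rhs fails.
  j=3: rhs fails.
  j=4: rhs holds; lhs holds on [1,3]. k = 3.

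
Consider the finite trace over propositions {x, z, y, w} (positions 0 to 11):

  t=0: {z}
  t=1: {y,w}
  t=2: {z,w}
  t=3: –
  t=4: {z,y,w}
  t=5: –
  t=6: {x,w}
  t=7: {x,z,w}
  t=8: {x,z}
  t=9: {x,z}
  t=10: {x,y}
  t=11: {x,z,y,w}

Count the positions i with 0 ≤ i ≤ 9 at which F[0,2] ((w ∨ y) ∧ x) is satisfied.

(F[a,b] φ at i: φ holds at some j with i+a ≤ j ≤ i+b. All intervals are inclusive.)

6

Evaluate at each i in [0,9]:
  i=0: ✗ (none in [0,2])
  i=1: ✗ (none in [1,3])
  i=2: ✗ (none in [2,4])
  i=3: ✗ (none in [3,5])
  i=4: ✓ (witness j=6)
  i=5: ✓ (witness j=6)
  i=6: ✓ (witness j=6)
  i=7: ✓ (witness j=7)
  i=8: ✓ (witness j=10)
  i=9: ✓ (witness j=10)
Positions where it holds: {4, 5, 6, 7, 8, 9} → 6.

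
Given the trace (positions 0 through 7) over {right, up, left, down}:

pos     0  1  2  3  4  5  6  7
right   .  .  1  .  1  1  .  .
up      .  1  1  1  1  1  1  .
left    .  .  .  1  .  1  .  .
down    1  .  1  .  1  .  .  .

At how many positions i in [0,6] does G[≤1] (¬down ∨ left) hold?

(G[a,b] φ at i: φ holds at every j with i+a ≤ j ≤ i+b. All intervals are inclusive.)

2

Evaluate at each i in [0,6]:
  i=0: ✗ (fails at j=0)
  i=1: ✗ (fails at j=2)
  i=2: ✗ (fails at j=2)
  i=3: ✗ (fails at j=4)
  i=4: ✗ (fails at j=4)
  i=5: ✓ (all of [5,6])
  i=6: ✓ (all of [6,7])
Positions where it holds: {5, 6} → 2.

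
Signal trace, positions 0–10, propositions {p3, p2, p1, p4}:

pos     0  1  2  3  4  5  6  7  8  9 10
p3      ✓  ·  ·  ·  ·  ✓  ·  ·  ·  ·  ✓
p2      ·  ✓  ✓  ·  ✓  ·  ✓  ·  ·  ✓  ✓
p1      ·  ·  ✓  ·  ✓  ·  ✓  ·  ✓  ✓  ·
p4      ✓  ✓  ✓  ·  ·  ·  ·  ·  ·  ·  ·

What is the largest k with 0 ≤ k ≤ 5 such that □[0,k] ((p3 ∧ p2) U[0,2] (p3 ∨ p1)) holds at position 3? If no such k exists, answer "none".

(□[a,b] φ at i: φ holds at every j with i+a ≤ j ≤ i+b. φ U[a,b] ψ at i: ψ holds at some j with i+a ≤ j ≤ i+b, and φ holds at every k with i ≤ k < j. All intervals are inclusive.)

((p3 ∧ p2) U[0,2] (p3 ∨ p1)) must hold from j=3 onward; find where it first fails.
  j=3: fails → no k works.

none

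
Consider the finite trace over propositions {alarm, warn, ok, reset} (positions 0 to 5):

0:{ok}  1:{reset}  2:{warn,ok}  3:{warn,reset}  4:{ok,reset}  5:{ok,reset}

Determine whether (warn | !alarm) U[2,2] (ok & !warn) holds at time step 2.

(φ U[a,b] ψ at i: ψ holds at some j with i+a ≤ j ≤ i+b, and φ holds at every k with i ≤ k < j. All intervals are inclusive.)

True

Need some j in [4,4] with (ok & !warn), and (warn | !alarm) at every k in [2,j-1].
  j=4: (ok & !warn) holds; (warn | !alarm) holds at every k in [2,3] → satisfied.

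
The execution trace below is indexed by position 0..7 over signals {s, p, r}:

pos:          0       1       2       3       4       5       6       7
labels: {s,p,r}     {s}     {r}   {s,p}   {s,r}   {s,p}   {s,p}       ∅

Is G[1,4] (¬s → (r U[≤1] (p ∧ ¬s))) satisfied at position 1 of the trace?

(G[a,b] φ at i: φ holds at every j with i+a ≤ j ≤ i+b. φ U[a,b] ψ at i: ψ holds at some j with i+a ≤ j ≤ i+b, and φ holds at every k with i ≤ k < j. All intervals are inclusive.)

Does not hold

Check (¬s → (r U[≤1] (p ∧ ¬s))) at every j in [2,5]:
  j=2: antecedent true; consequent fails → ✗
  j=3: antecedent false → ✓
  j=4: antecedent false → ✓
  j=5: antecedent false → ✓
Fails at j=2 → formula fails.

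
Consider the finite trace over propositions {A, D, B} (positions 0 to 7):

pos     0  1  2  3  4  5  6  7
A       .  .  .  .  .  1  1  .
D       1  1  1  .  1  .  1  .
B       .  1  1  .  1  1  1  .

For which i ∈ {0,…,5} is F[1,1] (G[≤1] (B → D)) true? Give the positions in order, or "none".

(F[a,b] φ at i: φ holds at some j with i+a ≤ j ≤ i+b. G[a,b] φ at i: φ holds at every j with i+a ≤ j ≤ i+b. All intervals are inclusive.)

0, 1, 2, 5

Evaluate at each i in [0,5]:
  i=0: ✓ (witness j=1)
  i=1: ✓ (witness j=2)
  i=2: ✓ (witness j=3)
  i=3: ✗ (none in [4,4])
  i=4: ✗ (none in [5,5])
  i=5: ✓ (witness j=6)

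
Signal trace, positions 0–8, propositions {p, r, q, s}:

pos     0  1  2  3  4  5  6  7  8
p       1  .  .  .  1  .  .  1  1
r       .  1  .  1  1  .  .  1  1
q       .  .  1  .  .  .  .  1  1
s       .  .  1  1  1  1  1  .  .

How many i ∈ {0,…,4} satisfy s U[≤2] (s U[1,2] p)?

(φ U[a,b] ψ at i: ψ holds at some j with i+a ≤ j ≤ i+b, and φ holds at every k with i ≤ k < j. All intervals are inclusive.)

3

Evaluate at each i in [0,4]:
  i=0: ✗ (lhs fails at k=0 before rhs at j=2)
  i=1: ✗ (lhs fails at k=1 before rhs at j=2)
  i=2: ✓ (rhs at j=2)
  i=3: ✓ (rhs at j=3)
  i=4: ✓ (rhs at j=5; lhs holds on [4,4])
Positions where it holds: {2, 3, 4} → 3.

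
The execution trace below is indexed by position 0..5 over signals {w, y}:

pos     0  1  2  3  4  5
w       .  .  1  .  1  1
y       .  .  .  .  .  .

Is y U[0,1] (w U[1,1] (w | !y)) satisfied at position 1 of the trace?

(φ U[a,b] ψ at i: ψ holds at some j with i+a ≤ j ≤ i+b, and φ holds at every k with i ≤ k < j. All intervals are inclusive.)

False

Need some j in [1,2] with (w U[1,1] (w | !y)), and y at every k in [1,j-1].
  j=1: (w U[1,1] (w | !y)) — fails.
  j=2: (w U[1,1] (w | !y)) holds, but y fails at k=1 → not this j.
No j in the window works → until fails.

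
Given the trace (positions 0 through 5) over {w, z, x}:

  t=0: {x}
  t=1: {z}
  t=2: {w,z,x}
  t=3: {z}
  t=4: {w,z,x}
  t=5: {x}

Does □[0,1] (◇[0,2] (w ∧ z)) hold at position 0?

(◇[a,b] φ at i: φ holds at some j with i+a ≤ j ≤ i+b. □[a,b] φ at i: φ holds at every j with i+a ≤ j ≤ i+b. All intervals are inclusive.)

True

Check ◇[0,2] (w ∧ z) at every j in [0,1]:
  j=0: holds (witness at 2)
  j=1: holds (witness at 2)
All positions satisfy it → formula holds.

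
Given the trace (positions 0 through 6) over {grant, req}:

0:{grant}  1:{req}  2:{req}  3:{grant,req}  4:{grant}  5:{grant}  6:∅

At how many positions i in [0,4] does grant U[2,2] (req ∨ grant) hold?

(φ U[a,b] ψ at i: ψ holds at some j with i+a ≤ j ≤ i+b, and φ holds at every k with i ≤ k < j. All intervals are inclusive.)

Evaluate at each i in [0,4]:
  i=0: ✗ (lhs fails at k=1 before rhs at j=2)
  i=1: ✗ (lhs fails at k=1 before rhs at j=3)
  i=2: ✗ (lhs fails at k=2 before rhs at j=4)
  i=3: ✓ (rhs at j=5; lhs holds on [3,4])
  i=4: ✗ (no rhs in [6,6])
Positions where it holds: {3} → 1.

1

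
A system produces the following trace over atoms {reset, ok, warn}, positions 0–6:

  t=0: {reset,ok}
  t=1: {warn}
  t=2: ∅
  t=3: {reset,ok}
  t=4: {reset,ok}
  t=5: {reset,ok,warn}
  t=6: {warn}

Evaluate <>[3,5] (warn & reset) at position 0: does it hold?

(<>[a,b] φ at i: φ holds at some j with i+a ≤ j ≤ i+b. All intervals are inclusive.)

True

Check (warn & reset) at each j in [3,5]:
  j=3: false
  j=4: false
  j=5: true
Found at j=5 → formula holds.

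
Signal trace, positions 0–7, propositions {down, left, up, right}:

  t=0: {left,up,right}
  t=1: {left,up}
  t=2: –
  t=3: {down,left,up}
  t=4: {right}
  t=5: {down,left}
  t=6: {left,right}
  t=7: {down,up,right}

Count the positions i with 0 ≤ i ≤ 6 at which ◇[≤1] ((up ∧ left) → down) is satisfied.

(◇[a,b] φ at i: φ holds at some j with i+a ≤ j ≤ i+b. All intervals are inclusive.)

Evaluate at each i in [0,6]:
  i=0: ✗ (none in [0,1])
  i=1: ✓ (witness j=2)
  i=2: ✓ (witness j=2)
  i=3: ✓ (witness j=3)
  i=4: ✓ (witness j=4)
  i=5: ✓ (witness j=5)
  i=6: ✓ (witness j=6)
Positions where it holds: {1, 2, 3, 4, 5, 6} → 6.

6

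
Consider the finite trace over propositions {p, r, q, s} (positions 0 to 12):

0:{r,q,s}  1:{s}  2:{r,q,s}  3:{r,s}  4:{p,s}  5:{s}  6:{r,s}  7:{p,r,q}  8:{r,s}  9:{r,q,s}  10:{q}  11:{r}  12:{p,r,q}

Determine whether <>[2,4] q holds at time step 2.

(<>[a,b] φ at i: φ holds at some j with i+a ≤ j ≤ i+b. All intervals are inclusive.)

Check q at each j in [4,6]:
  j=4: false
  j=5: false
  j=6: false
No position in the window satisfies it → formula fails.

False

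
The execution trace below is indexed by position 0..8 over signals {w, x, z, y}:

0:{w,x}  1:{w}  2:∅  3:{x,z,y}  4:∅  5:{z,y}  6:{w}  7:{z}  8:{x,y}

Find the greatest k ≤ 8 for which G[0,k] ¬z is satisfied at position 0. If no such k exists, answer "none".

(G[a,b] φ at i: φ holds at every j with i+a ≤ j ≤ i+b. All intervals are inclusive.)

¬z must hold from j=0 onward; find where it first fails.
  j=0: holds
  j=1: holds
  j=2: holds
  j=3: fails
Holds on [0,2], so largest k = 2.

2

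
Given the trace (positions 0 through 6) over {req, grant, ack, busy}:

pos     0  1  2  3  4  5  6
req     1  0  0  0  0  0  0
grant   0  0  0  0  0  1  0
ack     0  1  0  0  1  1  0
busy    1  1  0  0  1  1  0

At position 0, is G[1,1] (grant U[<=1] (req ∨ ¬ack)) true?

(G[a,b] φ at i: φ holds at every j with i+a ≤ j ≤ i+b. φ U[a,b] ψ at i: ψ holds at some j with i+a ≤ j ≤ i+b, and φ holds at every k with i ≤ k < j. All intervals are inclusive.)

Check (grant U[<=1] (req ∨ ¬ack)) at every j in [1,1]:
  j=1: fails
Fails at j=1 → formula fails.

Does not hold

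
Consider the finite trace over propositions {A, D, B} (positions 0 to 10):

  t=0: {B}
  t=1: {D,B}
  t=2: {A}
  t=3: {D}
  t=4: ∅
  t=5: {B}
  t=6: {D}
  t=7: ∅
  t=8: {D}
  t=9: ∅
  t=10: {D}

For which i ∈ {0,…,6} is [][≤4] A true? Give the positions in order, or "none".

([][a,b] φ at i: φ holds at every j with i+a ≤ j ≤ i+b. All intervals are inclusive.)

Evaluate at each i in [0,6]:
  i=0: ✗ (fails at j=0)
  i=1: ✗ (fails at j=1)
  i=2: ✗ (fails at j=3)
  i=3: ✗ (fails at j=3)
  i=4: ✗ (fails at j=4)
  i=5: ✗ (fails at j=5)
  i=6: ✗ (fails at j=6)

none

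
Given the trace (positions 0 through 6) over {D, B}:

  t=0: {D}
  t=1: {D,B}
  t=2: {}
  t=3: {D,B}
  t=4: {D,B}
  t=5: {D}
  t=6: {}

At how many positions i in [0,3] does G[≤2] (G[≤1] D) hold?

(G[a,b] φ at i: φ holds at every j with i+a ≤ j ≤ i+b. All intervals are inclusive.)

0

Evaluate at each i in [0,3]:
  i=0: ✗ (fails at j=1)
  i=1: ✗ (fails at j=1)
  i=2: ✗ (fails at j=2)
  i=3: ✗ (fails at j=5)
Positions where it holds: {} → 0.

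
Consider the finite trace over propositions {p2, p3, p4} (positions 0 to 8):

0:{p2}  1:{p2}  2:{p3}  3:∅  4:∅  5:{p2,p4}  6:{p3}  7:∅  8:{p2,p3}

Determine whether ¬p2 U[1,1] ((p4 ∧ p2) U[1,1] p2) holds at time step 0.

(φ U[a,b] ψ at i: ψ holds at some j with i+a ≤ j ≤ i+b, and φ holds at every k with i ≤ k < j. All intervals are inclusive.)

Does not hold

Need some j in [1,1] with ((p4 ∧ p2) U[1,1] p2), and ¬p2 at every k in [0,j-1].
  j=1: ((p4 ∧ p2) U[1,1] p2) — fails.
No j in the window works → until fails.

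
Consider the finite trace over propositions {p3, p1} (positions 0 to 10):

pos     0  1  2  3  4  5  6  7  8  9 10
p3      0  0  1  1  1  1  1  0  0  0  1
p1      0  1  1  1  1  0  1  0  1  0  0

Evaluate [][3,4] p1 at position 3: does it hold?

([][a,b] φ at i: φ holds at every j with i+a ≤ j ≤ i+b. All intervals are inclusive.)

Check p1 at every j in [6,7]:
  j=6: true
  j=7: false
Fails at j=7 → formula fails.

No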